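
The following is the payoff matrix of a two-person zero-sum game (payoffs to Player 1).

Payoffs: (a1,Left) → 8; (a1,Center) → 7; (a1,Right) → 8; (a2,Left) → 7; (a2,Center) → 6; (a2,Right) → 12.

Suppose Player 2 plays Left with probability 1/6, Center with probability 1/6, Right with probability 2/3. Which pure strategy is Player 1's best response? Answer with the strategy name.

a2

Expected payoff of a1: (1/6)·8 + (1/6)·7 + (2/3)·8 = 47/6.
Expected payoff of a2: (1/6)·7 + (1/6)·6 + (2/3)·12 = 61/6.
The largest is 61/6, so Player 1's best response is a2.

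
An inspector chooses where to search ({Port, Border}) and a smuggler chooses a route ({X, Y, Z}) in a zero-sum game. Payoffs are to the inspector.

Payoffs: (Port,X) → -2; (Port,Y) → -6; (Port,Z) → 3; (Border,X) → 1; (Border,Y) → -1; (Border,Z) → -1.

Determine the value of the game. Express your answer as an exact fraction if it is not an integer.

-1

Row minima: Port → -6, Border → -1; maximin = -1.
Column maxima: X → 1, Y → -1, Z → 3; minimax = -1.
Since maximin = minimax = -1, there is a saddle point and the value is -1.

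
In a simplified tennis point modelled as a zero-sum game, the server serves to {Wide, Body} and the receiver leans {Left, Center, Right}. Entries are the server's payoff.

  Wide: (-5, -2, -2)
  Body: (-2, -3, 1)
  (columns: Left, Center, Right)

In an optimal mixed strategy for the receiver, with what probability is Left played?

1/4

Row minima: Wide → -5, Body → -3; maximin = -3.
Column maxima: Left → -2, Center → -2, Right → 1; minimax = -2.
-3 ≠ -2, so there is no saddle point; optimal play is mixed.
Right is strictly dominated by Left (it gives the server strictly more in every row), so the receiver never plays it.
On the remaining 2×2 (Wide, Body vs Left, Center):
Let the server play Wide with probability p. Expected payoff against Left: (-5)p + (-2)(1−p) = −3p − 2; against Center: (-2)p + (-3)(1−p) = p − 3.
Setting these equal: −3p − 2 = p − 3 ⇒ −4p = -1 ⇒ p = 1/4, and the value is (-3)·(1/4) − 2 = -11/4.
For the receiver: with q = P(Left), equating Wide's and Body's payoffs gives −3q − 2 = q − 3 ⇒ q = 1/4.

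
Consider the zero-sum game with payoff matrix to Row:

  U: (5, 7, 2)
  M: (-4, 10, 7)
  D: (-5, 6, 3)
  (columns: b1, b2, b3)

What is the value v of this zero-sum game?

Row minima: U → 2, M → -4, D → -5; maximin = 2.
Column maxima: b1 → 5, b2 → 10, b3 → 7; minimax = 5.
2 ≠ 5, so there is no saddle point; optimal play is mixed.
D is strictly dominated by M, so Row never plays it.
b2 is strictly dominated by b1 (it gives Row strictly more in every row), so Column never plays it.
On the remaining 2×2 (U, M vs b1, b3):
Let Row play U with probability p. Expected payoff against b1: 5p + (-4)(1−p) = 9p − 4; against b3: 2p + 7(1−p) = −5p + 7.
Setting these equal: 9p − 4 = −5p + 7 ⇒ 14p = 11 ⇒ p = 11/14, and the value is (9)·(11/14) − 4 = 43/14.
For Column: with q = P(b1), equating U's and M's payoffs gives 3q + 2 = −11q + 7 ⇒ q = 5/14.

43/14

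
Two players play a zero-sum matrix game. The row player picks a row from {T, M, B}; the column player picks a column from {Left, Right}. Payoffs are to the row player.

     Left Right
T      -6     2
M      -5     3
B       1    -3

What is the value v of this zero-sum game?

Row minima: T → -6, M → -5, B → -3; maximin = -3.
Column maxima: Left → 1, Right → 3; minimax = 1.
-3 ≠ 1, so there is no saddle point; optimal play is mixed.
T is strictly dominated by M, so the row player never plays it.
On the remaining 2×2 (M, B vs Left, Right):
Let the row player play M with probability p. Expected payoff against Left: (-5)p + 1(1−p) = −6p + 1; against Right: 3p + (-3)(1−p) = 6p − 3.
Setting these equal: −6p + 1 = 6p − 3 ⇒ −12p = -4 ⇒ p = 1/3, and the value is (-6)·(1/3) + 1 = -1.
For the column player: with q = P(Left), equating M's and B's payoffs gives −8q + 3 = 4q − 3 ⇒ q = 1/2.

-1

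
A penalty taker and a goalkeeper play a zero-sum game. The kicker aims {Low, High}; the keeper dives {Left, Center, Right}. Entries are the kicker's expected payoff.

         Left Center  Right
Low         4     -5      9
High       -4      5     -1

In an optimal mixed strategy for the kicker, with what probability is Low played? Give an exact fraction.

Row minima: Low → -5, High → -4; maximin = -4.
Column maxima: Left → 4, Center → 5, Right → 9; minimax = 4.
-4 ≠ 4, so there is no saddle point; optimal play is mixed.
Right is strictly dominated by Left (it gives the kicker strictly more in every row), so the keeper never plays it.
On the remaining 2×2 (Low, High vs Left, Center):
Let the kicker play Low with probability p. Expected payoff against Left: 4p + (-4)(1−p) = 8p − 4; against Center: (-5)p + 5(1−p) = −10p + 5.
Setting these equal: 8p − 4 = −10p + 5 ⇒ 18p = 9 ⇒ p = 1/2, and the value is (8)·(1/2) − 4 = 0.
For the keeper: with q = P(Left), equating Low's and High's payoffs gives 9q − 5 = −9q + 5 ⇒ q = 5/9.

1/2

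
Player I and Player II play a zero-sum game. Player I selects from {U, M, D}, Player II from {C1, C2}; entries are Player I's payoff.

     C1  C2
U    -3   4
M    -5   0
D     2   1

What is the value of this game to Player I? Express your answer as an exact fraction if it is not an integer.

11/8

Row minima: U → -3, M → -5, D → 1; maximin = 1.
Column maxima: C1 → 2, C2 → 4; minimax = 2.
1 ≠ 2, so there is no saddle point; optimal play is mixed.
M is strictly dominated by U, so Player I never plays it.
On the remaining 2×2 (U, D vs C1, C2):
Let Player I play U with probability p. Expected payoff against C1: (-3)p + 2(1−p) = −5p + 2; against C2: 4p + 1(1−p) = 3p + 1.
Setting these equal: −5p + 2 = 3p + 1 ⇒ −8p = -1 ⇒ p = 1/8, and the value is (-5)·(1/8) + 2 = 11/8.
For Player II: with q = P(C1), equating U's and D's payoffs gives −7q + 4 = q + 1 ⇒ q = 3/8.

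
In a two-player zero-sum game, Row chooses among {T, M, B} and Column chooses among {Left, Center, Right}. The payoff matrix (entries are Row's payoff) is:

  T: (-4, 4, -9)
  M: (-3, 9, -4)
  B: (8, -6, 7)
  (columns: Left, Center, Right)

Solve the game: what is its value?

Row minima: T → -9, M → -4, B → -6; maximin = -4.
Column maxima: Left → 8, Center → 9, Right → 7; minimax = 7.
-4 ≠ 7, so there is no saddle point; optimal play is mixed.
T is strictly dominated by M, so Row never plays it.
Left is strictly dominated by Right (it gives Row strictly more in every row), so Column never plays it.
On the remaining 2×2 (M, B vs Center, Right):
Let Row play M with probability p. Expected payoff against Center: 9p + (-6)(1−p) = 15p − 6; against Right: (-4)p + 7(1−p) = −11p + 7.
Setting these equal: 15p − 6 = −11p + 7 ⇒ 26p = 13 ⇒ p = 1/2, and the value is (15)·(1/2) − 6 = 3/2.
For Column: with q = P(Center), equating M's and B's payoffs gives 13q − 4 = −13q + 7 ⇒ q = 11/26.

3/2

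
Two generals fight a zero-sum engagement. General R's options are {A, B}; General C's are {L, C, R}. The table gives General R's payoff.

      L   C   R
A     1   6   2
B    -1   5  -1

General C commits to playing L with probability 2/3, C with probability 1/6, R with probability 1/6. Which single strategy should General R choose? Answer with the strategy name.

Expected payoff of A: (2/3)·1 + (1/6)·6 + (1/6)·2 = 2.
Expected payoff of B: (2/3)·(-1) + (1/6)·5 + (1/6)·(-1) = 0.
The largest is 2, so General R's best response is A.

A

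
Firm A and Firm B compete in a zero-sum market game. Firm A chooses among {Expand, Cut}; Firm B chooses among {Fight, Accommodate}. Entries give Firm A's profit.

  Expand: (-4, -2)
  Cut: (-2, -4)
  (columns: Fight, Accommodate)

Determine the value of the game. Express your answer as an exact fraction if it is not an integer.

Row minima: Expand → -4, Cut → -4; maximin = -4.
Column maxima: Fight → -2, Accommodate → -2; minimax = -2.
-4 ≠ -2, so there is no saddle point; optimal play is mixed.
Let Firm A play Expand with probability p. Expected payoff against Fight: (-4)p + (-2)(1−p) = −2p − 2; against Accommodate: (-2)p + (-4)(1−p) = 2p − 4.
Setting these equal: −2p − 2 = 2p − 4 ⇒ −4p = -2 ⇒ p = 1/2, and the value is (-2)·(1/2) − 2 = -3.
For Firm B: with q = P(Fight), equating Expand's and Cut's payoffs gives −2q − 2 = 2q − 4 ⇒ q = 1/2.

-3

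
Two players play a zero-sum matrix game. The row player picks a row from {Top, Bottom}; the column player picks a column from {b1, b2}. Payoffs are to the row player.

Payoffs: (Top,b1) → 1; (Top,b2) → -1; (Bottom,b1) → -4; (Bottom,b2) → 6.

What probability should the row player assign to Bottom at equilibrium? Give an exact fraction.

Row minima: Top → -1, Bottom → -4; maximin = -1.
Column maxima: b1 → 1, b2 → 6; minimax = 1.
-1 ≠ 1, so there is no saddle point; optimal play is mixed.
Let the row player play Top with probability p. Expected payoff against b1: 1p + (-4)(1−p) = 5p − 4; against b2: (-1)p + 6(1−p) = −7p + 6.
Setting these equal: 5p − 4 = −7p + 6 ⇒ 12p = 10 ⇒ p = 5/6, and the value is (5)·(5/6) − 4 = 1/6.
For the column player: with q = P(b1), equating Top's and Bottom's payoffs gives 2q − 1 = −10q + 6 ⇒ q = 7/12.

1/6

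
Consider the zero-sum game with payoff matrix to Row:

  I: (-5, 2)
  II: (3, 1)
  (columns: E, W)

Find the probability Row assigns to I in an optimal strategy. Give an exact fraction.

Row minima: I → -5, II → 1; maximin = 1.
Column maxima: E → 3, W → 2; minimax = 2.
1 ≠ 2, so there is no saddle point; optimal play is mixed.
Let Row play I with probability p. Expected payoff against E: (-5)p + 3(1−p) = −8p + 3; against W: 2p + 1(1−p) = p + 1.
Setting these equal: −8p + 3 = p + 1 ⇒ −9p = -2 ⇒ p = 2/9, and the value is (-8)·(2/9) + 3 = 11/9.
For Column: with q = P(E), equating I's and II's payoffs gives −7q + 2 = 2q + 1 ⇒ q = 1/9.

2/9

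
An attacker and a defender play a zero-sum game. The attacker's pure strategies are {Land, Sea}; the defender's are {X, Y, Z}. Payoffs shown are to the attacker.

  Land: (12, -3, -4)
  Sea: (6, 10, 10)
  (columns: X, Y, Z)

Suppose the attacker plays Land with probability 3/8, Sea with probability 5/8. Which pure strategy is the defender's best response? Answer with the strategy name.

Z

If the defender plays X, the attacker's expected payoff is (3/8)·12 + (5/8)·6 = 33/4.
If the defender plays Y, the attacker's expected payoff is (3/8)·(-3) + (5/8)·10 = 41/8.
If the defender plays Z, the attacker's expected payoff is (3/8)·(-4) + (5/8)·10 = 19/4.
The defender minimizes the attacker's payoff; the smallest is 19/4, so the best response is Z.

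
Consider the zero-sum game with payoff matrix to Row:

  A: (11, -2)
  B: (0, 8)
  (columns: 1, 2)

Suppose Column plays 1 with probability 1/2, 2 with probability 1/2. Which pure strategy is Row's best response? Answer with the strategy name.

A

Expected payoff of A: (1/2)·11 + (1/2)·(-2) = 9/2.
Expected payoff of B: (1/2)·0 + (1/2)·8 = 4.
The largest is 9/2, so Row's best response is A.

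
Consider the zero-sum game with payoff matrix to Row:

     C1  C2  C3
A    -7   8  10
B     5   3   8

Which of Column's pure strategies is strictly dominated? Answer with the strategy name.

C1 holds Row's payoff strictly below C3 in every row: -7 < 10, 5 < 8.
So C3 is strictly dominated for Column.

C3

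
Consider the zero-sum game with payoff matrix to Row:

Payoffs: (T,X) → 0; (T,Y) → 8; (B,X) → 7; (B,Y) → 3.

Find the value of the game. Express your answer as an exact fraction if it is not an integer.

Row minima: T → 0, B → 3; maximin = 3.
Column maxima: X → 7, Y → 8; minimax = 7.
3 ≠ 7, so there is no saddle point; optimal play is mixed.
Let Row play T with probability p. Expected payoff against X: 0p + 7(1−p) = −7p + 7; against Y: 8p + 3(1−p) = 5p + 3.
Setting these equal: −7p + 7 = 5p + 3 ⇒ −12p = -4 ⇒ p = 1/3, and the value is (-7)·(1/3) + 7 = 14/3.
For Column: with q = P(X), equating T's and B's payoffs gives −8q + 8 = 4q + 3 ⇒ q = 5/12.

14/3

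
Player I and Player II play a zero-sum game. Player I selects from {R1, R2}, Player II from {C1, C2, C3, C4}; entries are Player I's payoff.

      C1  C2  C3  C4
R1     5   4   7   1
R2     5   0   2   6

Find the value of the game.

Row minima: R1 → 1, R2 → 0; maximin = 1.
Column maxima: C1 → 5, C2 → 4, C3 → 7, C4 → 6; minimax = 4.
1 ≠ 4, so there is no saddle point; optimal play is mixed.
C1 is strictly dominated by C2 (it gives Player I strictly more in every row), so Player II never plays it.
C3 is strictly dominated by C2 (it gives Player I strictly more in every row), so Player II never plays it.
On the remaining 2×2 (R1, R2 vs C2, C4):
Let Player I play R1 with probability p. Expected payoff against C2: 4p + 0(1−p) = 4p; against C4: 1p + 6(1−p) = −5p + 6.
Setting these equal: 4p = −5p + 6 ⇒ 9p = 6 ⇒ p = 2/3, and the value is (4)·(2/3) = 8/3.
For Player II: with q = P(C2), equating R1's and R2's payoffs gives 3q + 1 = −6q + 6 ⇒ q = 5/9.

8/3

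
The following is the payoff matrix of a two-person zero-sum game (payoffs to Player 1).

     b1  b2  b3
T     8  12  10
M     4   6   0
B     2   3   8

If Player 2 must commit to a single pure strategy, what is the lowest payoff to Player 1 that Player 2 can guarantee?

8

Column maxima: b1 → 8, b2 → 12, b3 → 10.
The smallest of these is 8.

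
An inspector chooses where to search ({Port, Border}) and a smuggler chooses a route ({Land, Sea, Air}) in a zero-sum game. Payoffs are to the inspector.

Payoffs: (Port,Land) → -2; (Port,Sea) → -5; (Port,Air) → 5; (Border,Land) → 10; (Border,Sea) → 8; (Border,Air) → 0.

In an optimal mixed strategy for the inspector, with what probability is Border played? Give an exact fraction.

5/9

Row minima: Port → -5, Border → 0; maximin = 0.
Column maxima: Land → 10, Sea → 8, Air → 5; minimax = 5.
0 ≠ 5, so there is no saddle point; optimal play is mixed.
Land is strictly dominated by Sea (it gives the inspector strictly more in every row), so the smuggler never plays it.
On the remaining 2×2 (Port, Border vs Sea, Air):
Let the inspector play Port with probability p. Expected payoff against Sea: (-5)p + 8(1−p) = −13p + 8; against Air: 5p + 0(1−p) = 5p.
Setting these equal: −13p + 8 = 5p ⇒ −18p = -8 ⇒ p = 4/9, and the value is (-13)·(4/9) + 8 = 20/9.
For the smuggler: with q = P(Sea), equating Port's and Border's payoffs gives −10q + 5 = 8q ⇒ q = 5/18.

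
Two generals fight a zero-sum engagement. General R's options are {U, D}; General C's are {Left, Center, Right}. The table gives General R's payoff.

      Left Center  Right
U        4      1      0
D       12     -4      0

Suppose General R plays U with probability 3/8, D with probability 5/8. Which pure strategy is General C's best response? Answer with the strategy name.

Center

If General C plays Left, General R's expected payoff is (3/8)·4 + (5/8)·12 = 9.
If General C plays Center, General R's expected payoff is (3/8)·1 + (5/8)·(-4) = -17/8.
If General C plays Right, General R's expected payoff is (3/8)·0 + (5/8)·0 = 0.
General C minimizes General R's payoff; the smallest is -17/8, so the best response is Center.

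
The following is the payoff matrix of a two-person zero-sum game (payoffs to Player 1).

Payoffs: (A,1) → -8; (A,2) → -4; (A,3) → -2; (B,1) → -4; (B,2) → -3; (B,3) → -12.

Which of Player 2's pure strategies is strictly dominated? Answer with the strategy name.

1 holds Player 1's payoff strictly below 2 in every row: -8 < -4, -4 < -3.
So 2 is strictly dominated for Player 2.

2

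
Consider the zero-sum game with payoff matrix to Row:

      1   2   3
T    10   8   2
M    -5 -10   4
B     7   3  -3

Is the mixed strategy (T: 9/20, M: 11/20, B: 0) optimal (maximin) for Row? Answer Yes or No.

Against 1 this mix gives (9/20)·10 + (11/20)·(-5) = 7/4.
Against 2 this mix gives (9/20)·8 + (11/20)·(-10) = -19/10.
Against 3 this mix gives (9/20)·2 + (11/20)·4 = 31/10.
Column will play 2, holding Row to -19/10. Shifting weight toward the row that does better against 2 would raise this floor (the equalizing mix achieves 13/5 against both 2 and 3), so the proposed strategy is not optimal.

No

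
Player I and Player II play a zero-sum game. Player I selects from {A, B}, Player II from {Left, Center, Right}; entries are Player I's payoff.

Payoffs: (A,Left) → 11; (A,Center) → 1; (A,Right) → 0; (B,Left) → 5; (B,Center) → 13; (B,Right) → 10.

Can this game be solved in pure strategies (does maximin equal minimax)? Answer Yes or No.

Row minima: A → 0, B → 5; maximin = 5.
Column maxima: Left → 11, Center → 13, Right → 10; minimax = 10.
5 ≠ 10, so no pure-strategy equilibrium exists.

No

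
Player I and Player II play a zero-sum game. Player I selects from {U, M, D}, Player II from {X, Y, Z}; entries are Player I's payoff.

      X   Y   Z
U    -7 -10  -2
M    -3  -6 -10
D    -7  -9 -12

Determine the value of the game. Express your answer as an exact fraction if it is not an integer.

Row minima: U → -10, M → -10, D → -12; maximin = -10.
Column maxima: X → -3, Y → -6, Z → -2; minimax = -6.
-10 ≠ -6, so there is no saddle point; optimal play is mixed.
D is strictly dominated by M, so Player I never plays it.
X is strictly dominated by Y (it gives Player I strictly more in every row), so Player II never plays it.
On the remaining 2×2 (U, M vs Y, Z):
Let Player I play U with probability p. Expected payoff against Y: (-10)p + (-6)(1−p) = −4p − 6; against Z: (-2)p + (-10)(1−p) = 8p − 10.
Setting these equal: −4p − 6 = 8p − 10 ⇒ −12p = -4 ⇒ p = 1/3, and the value is (-4)·(1/3) − 6 = -22/3.
For Player II: with q = P(Y), equating U's and M's payoffs gives −8q − 2 = 4q − 10 ⇒ q = 2/3.

-22/3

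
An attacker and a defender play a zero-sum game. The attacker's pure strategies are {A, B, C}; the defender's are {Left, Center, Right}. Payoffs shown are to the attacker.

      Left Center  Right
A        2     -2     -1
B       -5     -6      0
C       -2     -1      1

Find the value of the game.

-6/5

Row minima: A → -2, B → -6, C → -2; maximin = -2.
Column maxima: Left → 2, Center → -1, Right → 1; minimax = -1.
-2 ≠ -1, so there is no saddle point; optimal play is mixed.
B is strictly dominated by C, so the attacker never plays it.
Right is strictly dominated by Center (it gives the attacker strictly more in every row), so the defender never plays it.
On the remaining 2×2 (A, C vs Left, Center):
Let the attacker play A with probability p. Expected payoff against Left: 2p + (-2)(1−p) = 4p − 2; against Center: (-2)p + (-1)(1−p) = −p − 1.
Setting these equal: 4p − 2 = −p − 1 ⇒ 5p = 1 ⇒ p = 1/5, and the value is (4)·(1/5) − 2 = -6/5.
For the defender: with q = P(Left), equating A's and C's payoffs gives 4q − 2 = −q − 1 ⇒ q = 1/5.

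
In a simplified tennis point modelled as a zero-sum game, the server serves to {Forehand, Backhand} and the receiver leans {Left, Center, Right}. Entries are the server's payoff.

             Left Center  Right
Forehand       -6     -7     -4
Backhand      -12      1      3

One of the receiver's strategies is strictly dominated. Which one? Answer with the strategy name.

Left holds the server's payoff strictly below Right in every row: -6 < -4, -12 < 3.
So Right is strictly dominated for the receiver.

Right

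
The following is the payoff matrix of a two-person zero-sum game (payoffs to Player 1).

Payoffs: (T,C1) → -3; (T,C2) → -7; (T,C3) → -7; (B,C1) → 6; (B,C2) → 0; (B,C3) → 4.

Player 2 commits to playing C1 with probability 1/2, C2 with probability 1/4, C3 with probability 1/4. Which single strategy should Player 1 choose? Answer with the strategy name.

B

Expected payoff of T: (1/2)·(-3) + (1/4)·(-7) + (1/4)·(-7) = -5.
Expected payoff of B: (1/2)·6 + (1/4)·0 + (1/4)·4 = 4.
The largest is 4, so Player 1's best response is B.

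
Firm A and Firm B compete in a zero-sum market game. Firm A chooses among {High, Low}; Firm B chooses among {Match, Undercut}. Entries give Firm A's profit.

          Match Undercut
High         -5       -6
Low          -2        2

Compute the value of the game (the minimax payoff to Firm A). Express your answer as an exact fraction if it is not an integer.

Row minima: High → -6, Low → -2; maximin = -2.
Column maxima: Match → -2, Undercut → 2; minimax = -2.
Since maximin = minimax = -2, there is a saddle point and the value is -2.

-2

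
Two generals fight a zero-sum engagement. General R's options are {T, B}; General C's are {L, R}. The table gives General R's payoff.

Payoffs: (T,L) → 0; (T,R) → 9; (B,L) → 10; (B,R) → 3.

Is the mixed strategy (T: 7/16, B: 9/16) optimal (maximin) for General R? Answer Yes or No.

Against L this mix gives (7/16)·0 + (9/16)·10 = 45/8.
Against R this mix gives (7/16)·9 + (9/16)·3 = 45/8.
All of General C's active replies (L, R) yield 45/8, and no column does worse for General R. The mix makes General C indifferent and guarantees 45/8, so it is optimal.

Yes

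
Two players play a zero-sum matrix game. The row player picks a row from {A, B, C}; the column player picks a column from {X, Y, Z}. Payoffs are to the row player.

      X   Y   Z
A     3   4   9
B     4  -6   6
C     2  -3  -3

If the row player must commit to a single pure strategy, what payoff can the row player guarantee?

3

Row minima: A → 3, B → -6, C → -3.
The best of these is 3.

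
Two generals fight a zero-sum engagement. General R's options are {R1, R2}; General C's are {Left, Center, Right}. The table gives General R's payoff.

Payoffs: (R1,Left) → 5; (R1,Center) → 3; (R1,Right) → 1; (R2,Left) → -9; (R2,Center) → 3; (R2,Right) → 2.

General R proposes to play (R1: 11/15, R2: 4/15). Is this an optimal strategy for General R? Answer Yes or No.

Against Left this mix gives (11/15)·5 + (4/15)·(-9) = 19/15.
Against Center this mix gives (11/15)·3 + (4/15)·3 = 3.
Against Right this mix gives (11/15)·1 + (4/15)·2 = 19/15.
All of General C's active replies (Left, Right) yield 19/15, and no column does worse for General R. The mix makes General C indifferent and guarantees 19/15, so it is optimal.

Yes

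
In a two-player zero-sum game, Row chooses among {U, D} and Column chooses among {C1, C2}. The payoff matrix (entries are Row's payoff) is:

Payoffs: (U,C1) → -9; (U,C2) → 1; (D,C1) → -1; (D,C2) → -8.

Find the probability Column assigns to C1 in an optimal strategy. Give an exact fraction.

9/17

Row minima: U → -9, D → -8; maximin = -8.
Column maxima: C1 → -1, C2 → 1; minimax = -1.
-8 ≠ -1, so there is no saddle point; optimal play is mixed.
Let Row play U with probability p. Expected payoff against C1: (-9)p + (-1)(1−p) = −8p − 1; against C2: 1p + (-8)(1−p) = 9p − 8.
Setting these equal: −8p − 1 = 9p − 8 ⇒ −17p = -7 ⇒ p = 7/17, and the value is (-8)·(7/17) − 1 = -73/17.
For Column: with q = P(C1), equating U's and D's payoffs gives −10q + 1 = 7q − 8 ⇒ q = 9/17.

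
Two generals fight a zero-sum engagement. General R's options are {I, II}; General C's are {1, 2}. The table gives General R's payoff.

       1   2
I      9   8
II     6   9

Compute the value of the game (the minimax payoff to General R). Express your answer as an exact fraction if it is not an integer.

Row minima: I → 8, II → 6; maximin = 8.
Column maxima: 1 → 9, 2 → 9; minimax = 9.
8 ≠ 9, so there is no saddle point; optimal play is mixed.
Let General R play I with probability p. Expected payoff against 1: 9p + 6(1−p) = 3p + 6; against 2: 8p + 9(1−p) = −p + 9.
Setting these equal: 3p + 6 = −p + 9 ⇒ 4p = 3 ⇒ p = 3/4, and the value is (3)·(3/4) + 6 = 33/4.
For General C: with q = P(1), equating I's and II's payoffs gives q + 8 = −3q + 9 ⇒ q = 1/4.

33/4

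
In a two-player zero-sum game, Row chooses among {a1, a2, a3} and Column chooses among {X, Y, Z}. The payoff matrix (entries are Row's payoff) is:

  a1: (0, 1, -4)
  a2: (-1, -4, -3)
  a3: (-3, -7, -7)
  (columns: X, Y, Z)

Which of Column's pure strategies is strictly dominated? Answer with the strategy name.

Z holds Row's payoff strictly below X in every row: -4 < 0, -3 < -1, -7 < -3.
So X is strictly dominated for Column.

X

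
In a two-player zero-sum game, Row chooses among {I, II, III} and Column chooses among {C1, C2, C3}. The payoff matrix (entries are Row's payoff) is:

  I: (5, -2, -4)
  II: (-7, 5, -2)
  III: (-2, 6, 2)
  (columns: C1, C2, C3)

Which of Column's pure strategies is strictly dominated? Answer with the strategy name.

C3 holds Row's payoff strictly below C2 in every row: -4 < -2, -2 < 5, 2 < 6.
So C2 is strictly dominated for Column.

C2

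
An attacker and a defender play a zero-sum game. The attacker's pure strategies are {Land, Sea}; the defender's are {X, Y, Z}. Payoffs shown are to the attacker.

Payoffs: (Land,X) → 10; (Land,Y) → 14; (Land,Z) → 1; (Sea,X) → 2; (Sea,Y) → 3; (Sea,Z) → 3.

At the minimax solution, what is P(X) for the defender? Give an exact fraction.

1/5

Row minima: Land → 1, Sea → 2; maximin = 2.
Column maxima: X → 10, Y → 14, Z → 3; minimax = 3.
2 ≠ 3, so there is no saddle point; optimal play is mixed.
Y is strictly dominated by X (it gives the attacker strictly more in every row), so the defender never plays it.
On the remaining 2×2 (Land, Sea vs X, Z):
Let the attacker play Land with probability p. Expected payoff against X: 10p + 2(1−p) = 8p + 2; against Z: 1p + 3(1−p) = −2p + 3.
Setting these equal: 8p + 2 = −2p + 3 ⇒ 10p = 1 ⇒ p = 1/10, and the value is (8)·(1/10) + 2 = 14/5.
For the defender: with q = P(X), equating Land's and Sea's payoffs gives 9q + 1 = −q + 3 ⇒ q = 1/5.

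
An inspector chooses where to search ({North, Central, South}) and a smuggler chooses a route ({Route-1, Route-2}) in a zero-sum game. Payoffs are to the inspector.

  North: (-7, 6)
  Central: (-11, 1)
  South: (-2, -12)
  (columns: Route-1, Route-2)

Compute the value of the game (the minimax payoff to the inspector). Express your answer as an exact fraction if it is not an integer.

Row minima: North → -7, Central → -11, South → -12; maximin = -7.
Column maxima: Route-1 → -2, Route-2 → 6; minimax = -2.
-7 ≠ -2, so there is no saddle point; optimal play is mixed.
Central is strictly dominated by North, so the inspector never plays it.
On the remaining 2×2 (North, South vs Route-1, Route-2):
Let the inspector play North with probability p. Expected payoff against Route-1: (-7)p + (-2)(1−p) = −5p − 2; against Route-2: 6p + (-12)(1−p) = 18p − 12.
Setting these equal: −5p − 2 = 18p − 12 ⇒ −23p = -10 ⇒ p = 10/23, and the value is (-5)·(10/23) − 2 = -96/23.
For the smuggler: with q = P(Route-1), equating North's and South's payoffs gives −13q + 6 = 10q − 12 ⇒ q = 18/23.

-96/23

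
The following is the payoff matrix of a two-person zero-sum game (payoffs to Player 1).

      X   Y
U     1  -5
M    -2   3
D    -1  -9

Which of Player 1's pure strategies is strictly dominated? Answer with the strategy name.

D

U gives a strictly higher payoff than D against every column: 1 > -1, -5 > -9.
So D is strictly dominated and Player 1 never plays it.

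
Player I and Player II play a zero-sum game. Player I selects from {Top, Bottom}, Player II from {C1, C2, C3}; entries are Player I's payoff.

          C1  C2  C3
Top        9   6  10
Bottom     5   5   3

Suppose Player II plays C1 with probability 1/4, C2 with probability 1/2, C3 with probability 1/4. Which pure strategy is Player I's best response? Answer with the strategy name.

Expected payoff of Top: (1/4)·9 + (1/2)·6 + (1/4)·10 = 31/4.
Expected payoff of Bottom: (1/4)·5 + (1/2)·5 + (1/4)·3 = 9/2.
The largest is 31/4, so Player I's best response is Top.

Top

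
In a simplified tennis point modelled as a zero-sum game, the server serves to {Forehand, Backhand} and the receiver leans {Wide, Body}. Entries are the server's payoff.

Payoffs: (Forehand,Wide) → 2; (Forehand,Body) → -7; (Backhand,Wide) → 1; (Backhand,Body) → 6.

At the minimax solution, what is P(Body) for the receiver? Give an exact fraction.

1/14

Row minima: Forehand → -7, Backhand → 1; maximin = 1.
Column maxima: Wide → 2, Body → 6; minimax = 2.
1 ≠ 2, so there is no saddle point; optimal play is mixed.
Let the server play Forehand with probability p. Expected payoff against Wide: 2p + 1(1−p) = p + 1; against Body: (-7)p + 6(1−p) = −13p + 6.
Setting these equal: p + 1 = −13p + 6 ⇒ 14p = 5 ⇒ p = 5/14, and the value is (1)·(5/14) + 1 = 19/14.
For the receiver: with q = P(Wide), equating Forehand's and Backhand's payoffs gives 9q − 7 = −5q + 6 ⇒ q = 13/14.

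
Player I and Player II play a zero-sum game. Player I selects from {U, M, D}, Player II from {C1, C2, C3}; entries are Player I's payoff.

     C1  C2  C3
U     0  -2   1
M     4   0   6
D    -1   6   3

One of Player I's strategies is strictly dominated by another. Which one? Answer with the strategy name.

M gives a strictly higher payoff than U against every column: 4 > 0, 0 > -2, 6 > 1.
So U is strictly dominated and Player I never plays it.

U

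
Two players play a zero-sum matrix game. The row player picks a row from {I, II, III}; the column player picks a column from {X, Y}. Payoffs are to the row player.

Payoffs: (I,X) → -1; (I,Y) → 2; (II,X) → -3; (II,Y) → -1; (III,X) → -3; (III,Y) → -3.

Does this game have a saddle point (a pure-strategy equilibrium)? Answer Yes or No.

Yes

Row minima: I → -1, II → -3, III → -3; maximin = -1.
Column maxima: X → -1, Y → 2; minimax = -1.
maximin = minimax = -1, so a saddle point exists.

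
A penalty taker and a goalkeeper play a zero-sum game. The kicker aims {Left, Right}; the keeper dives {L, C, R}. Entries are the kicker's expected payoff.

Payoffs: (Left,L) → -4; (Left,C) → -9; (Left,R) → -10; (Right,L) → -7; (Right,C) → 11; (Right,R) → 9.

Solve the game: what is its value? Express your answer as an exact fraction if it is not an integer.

-53/11

Row minima: Left → -10, Right → -7; maximin = -7.
Column maxima: L → -4, C → 11, R → 9; minimax = -4.
-7 ≠ -4, so there is no saddle point; optimal play is mixed.
C is strictly dominated by R (it gives the kicker strictly more in every row), so the keeper never plays it.
On the remaining 2×2 (Left, Right vs L, R):
Let the kicker play Left with probability p. Expected payoff against L: (-4)p + (-7)(1−p) = 3p − 7; against R: (-10)p + 9(1−p) = −19p + 9.
Setting these equal: 3p − 7 = −19p + 9 ⇒ 22p = 16 ⇒ p = 8/11, and the value is (3)·(8/11) − 7 = -53/11.
For the keeper: with q = P(L), equating Left's and Right's payoffs gives 6q − 10 = −16q + 9 ⇒ q = 19/22.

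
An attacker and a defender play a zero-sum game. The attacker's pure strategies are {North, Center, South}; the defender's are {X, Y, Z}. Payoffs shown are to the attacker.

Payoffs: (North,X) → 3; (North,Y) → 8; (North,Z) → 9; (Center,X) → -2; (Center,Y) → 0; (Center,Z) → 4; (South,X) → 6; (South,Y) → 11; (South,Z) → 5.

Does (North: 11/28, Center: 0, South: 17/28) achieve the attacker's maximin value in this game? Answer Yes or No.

No

Against X this mix gives (11/28)·3 + (17/28)·6 = 135/28.
Against Y this mix gives (11/28)·8 + (17/28)·11 = 275/28.
Against Z this mix gives (11/28)·9 + (17/28)·5 = 46/7.
The defender will play X, holding the attacker to 135/28. Shifting weight toward the row that does better against X would raise this floor (the equalizing mix achieves 39/7 against both X and Z), so the proposed strategy is not optimal.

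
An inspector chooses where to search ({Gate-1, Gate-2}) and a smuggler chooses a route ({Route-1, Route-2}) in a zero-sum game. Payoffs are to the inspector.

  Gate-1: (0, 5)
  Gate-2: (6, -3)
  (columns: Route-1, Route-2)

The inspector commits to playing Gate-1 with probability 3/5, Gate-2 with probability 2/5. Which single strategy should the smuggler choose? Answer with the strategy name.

Route-2

If the smuggler plays Route-1, the inspector's expected payoff is (3/5)·0 + (2/5)·6 = 12/5.
If the smuggler plays Route-2, the inspector's expected payoff is (3/5)·5 + (2/5)·(-3) = 9/5.
The smuggler minimizes the inspector's payoff; the smallest is 9/5, so the best response is Route-2.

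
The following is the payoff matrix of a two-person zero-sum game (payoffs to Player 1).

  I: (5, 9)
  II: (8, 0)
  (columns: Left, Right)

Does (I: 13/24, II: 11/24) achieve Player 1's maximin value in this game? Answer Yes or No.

No

Against Left this mix gives (13/24)·5 + (11/24)·8 = 51/8.
Against Right this mix gives (13/24)·9 + (11/24)·0 = 39/8.
Player 2 will play Right, holding Player 1 to 39/8. Shifting weight toward the row that does better against Right would raise this floor (the equalizing mix achieves 6 against both Right and Left), so the proposed strategy is not optimal.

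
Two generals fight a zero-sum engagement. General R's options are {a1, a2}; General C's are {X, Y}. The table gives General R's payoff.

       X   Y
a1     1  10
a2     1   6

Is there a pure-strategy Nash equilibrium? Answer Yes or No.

Row minima: a1 → 1, a2 → 1; maximin = 1.
Column maxima: X → 1, Y → 10; minimax = 1.
maximin = minimax = 1, so a saddle point exists.

Yes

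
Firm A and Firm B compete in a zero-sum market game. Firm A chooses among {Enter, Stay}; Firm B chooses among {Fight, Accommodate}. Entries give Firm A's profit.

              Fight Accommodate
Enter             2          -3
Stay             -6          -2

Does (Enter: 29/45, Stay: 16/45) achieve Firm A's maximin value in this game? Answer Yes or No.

Against Fight this mix gives (29/45)·2 + (16/45)·(-6) = -38/45.
Against Accommodate this mix gives (29/45)·(-3) + (16/45)·(-2) = -119/45.
Firm B will play Accommodate, holding Firm A to -119/45. Shifting weight toward the row that does better against Accommodate would raise this floor (the equalizing mix achieves -22/9 against both Accommodate and Fight), so the proposed strategy is not optimal.

No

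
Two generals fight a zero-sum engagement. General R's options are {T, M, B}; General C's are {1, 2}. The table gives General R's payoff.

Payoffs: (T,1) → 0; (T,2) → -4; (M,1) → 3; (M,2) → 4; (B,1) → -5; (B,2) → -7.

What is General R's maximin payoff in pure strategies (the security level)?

3

Row minima: T → -4, M → 3, B → -7.
The best of these is 3.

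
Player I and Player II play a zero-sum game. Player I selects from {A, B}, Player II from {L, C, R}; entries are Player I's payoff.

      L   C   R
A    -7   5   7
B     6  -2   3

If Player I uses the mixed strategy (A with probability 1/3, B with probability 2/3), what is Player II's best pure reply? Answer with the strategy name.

C

If Player II plays L, Player I's expected payoff is (1/3)·(-7) + (2/3)·6 = 5/3.
If Player II plays C, Player I's expected payoff is (1/3)·5 + (2/3)·(-2) = 1/3.
If Player II plays R, Player I's expected payoff is (1/3)·7 + (2/3)·3 = 13/3.
Player II minimizes Player I's payoff; the smallest is 1/3, so the best response is C.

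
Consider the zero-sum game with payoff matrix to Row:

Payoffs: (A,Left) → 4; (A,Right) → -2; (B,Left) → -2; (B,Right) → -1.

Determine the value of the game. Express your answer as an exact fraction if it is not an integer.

-8/7

Row minima: A → -2, B → -2; maximin = -2.
Column maxima: Left → 4, Right → -1; minimax = -1.
-2 ≠ -1, so there is no saddle point; optimal play is mixed.
Let Row play A with probability p. Expected payoff against Left: 4p + (-2)(1−p) = 6p − 2; against Right: (-2)p + (-1)(1−p) = −p − 1.
Setting these equal: 6p − 2 = −p − 1 ⇒ 7p = 1 ⇒ p = 1/7, and the value is (6)·(1/7) − 2 = -8/7.
For Column: with q = P(Left), equating A's and B's payoffs gives 6q − 2 = −q − 1 ⇒ q = 1/7.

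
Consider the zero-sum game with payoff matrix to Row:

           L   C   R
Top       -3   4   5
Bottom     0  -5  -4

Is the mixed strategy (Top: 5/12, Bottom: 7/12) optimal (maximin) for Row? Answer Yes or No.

Yes

Against L this mix gives (5/12)·(-3) + (7/12)·0 = -5/4.
Against C this mix gives (5/12)·4 + (7/12)·(-5) = -5/4.
Against R this mix gives (5/12)·5 + (7/12)·(-4) = -1/4.
All of Column's active replies (L, C) yield -5/4, and no column does worse for Row. The mix makes Column indifferent and guarantees -5/4, so it is optimal.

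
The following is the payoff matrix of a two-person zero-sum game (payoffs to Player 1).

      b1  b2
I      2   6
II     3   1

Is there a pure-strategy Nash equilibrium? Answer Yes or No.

No

Row minima: I → 2, II → 1; maximin = 2.
Column maxima: b1 → 3, b2 → 6; minimax = 3.
2 ≠ 3, so no pure-strategy equilibrium exists.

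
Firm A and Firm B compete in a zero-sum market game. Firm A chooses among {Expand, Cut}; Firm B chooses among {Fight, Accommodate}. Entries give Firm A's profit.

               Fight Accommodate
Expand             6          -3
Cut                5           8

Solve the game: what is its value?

21/4

Row minima: Expand → -3, Cut → 5; maximin = 5.
Column maxima: Fight → 6, Accommodate → 8; minimax = 6.
5 ≠ 6, so there is no saddle point; optimal play is mixed.
Let Firm A play Expand with probability p. Expected payoff against Fight: 6p + 5(1−p) = p + 5; against Accommodate: (-3)p + 8(1−p) = −11p + 8.
Setting these equal: p + 5 = −11p + 8 ⇒ 12p = 3 ⇒ p = 1/4, and the value is (1)·(1/4) + 5 = 21/4.
For Firm B: with q = P(Fight), equating Expand's and Cut's payoffs gives 9q − 3 = −3q + 8 ⇒ q = 11/12.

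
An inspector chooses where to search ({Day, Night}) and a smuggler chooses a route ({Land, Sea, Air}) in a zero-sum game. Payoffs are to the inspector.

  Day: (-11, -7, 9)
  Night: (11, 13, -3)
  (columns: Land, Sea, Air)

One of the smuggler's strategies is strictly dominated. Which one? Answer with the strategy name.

Sea

Land holds the inspector's payoff strictly below Sea in every row: -11 < -7, 11 < 13.
So Sea is strictly dominated for the smuggler.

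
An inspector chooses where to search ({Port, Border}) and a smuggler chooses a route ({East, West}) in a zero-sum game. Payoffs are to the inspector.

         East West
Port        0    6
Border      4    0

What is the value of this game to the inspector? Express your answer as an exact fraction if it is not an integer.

Row minima: Port → 0, Border → 0; maximin = 0.
Column maxima: East → 4, West → 6; minimax = 4.
0 ≠ 4, so there is no saddle point; optimal play is mixed.
Let the inspector play Port with probability p. Expected payoff against East: 0p + 4(1−p) = −4p + 4; against West: 6p + 0(1−p) = 6p.
Setting these equal: −4p + 4 = 6p ⇒ −10p = -4 ⇒ p = 2/5, and the value is (-4)·(2/5) + 4 = 12/5.
For the smuggler: with q = P(East), equating Port's and Border's payoffs gives −6q + 6 = 4q ⇒ q = 3/5.

12/5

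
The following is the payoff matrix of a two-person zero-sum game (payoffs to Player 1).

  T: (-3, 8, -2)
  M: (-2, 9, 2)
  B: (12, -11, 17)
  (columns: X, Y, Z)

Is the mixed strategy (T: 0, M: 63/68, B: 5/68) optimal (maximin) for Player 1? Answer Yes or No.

No

Against X this mix gives (63/68)·(-2) + (5/68)·12 = -33/34.
Against Y this mix gives (63/68)·9 + (5/68)·(-11) = 128/17.
Against Z this mix gives (63/68)·2 + (5/68)·17 = 211/68.
Player 2 will play X, holding Player 1 to -33/34. Shifting weight toward the row that does better against X would raise this floor (the equalizing mix achieves 43/17 against both X and Y), so the proposed strategy is not optimal.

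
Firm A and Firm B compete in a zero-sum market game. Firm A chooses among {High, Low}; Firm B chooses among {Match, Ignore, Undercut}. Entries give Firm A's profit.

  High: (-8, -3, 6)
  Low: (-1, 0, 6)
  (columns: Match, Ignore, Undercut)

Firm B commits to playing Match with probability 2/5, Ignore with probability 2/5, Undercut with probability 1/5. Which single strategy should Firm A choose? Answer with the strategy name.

Low

Expected payoff of High: (2/5)·(-8) + (2/5)·(-3) + (1/5)·6 = -16/5.
Expected payoff of Low: (2/5)·(-1) + (2/5)·0 + (1/5)·6 = 4/5.
The largest is 4/5, so Firm A's best response is Low.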